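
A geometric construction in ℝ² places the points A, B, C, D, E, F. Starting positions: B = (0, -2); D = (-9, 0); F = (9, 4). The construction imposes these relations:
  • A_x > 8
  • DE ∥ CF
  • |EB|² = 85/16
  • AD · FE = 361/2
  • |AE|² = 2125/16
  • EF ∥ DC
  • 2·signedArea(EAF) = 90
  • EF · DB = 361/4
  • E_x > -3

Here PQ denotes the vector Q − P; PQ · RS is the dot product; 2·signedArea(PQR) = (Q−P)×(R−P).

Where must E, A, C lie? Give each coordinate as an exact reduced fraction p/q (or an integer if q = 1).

A = (9, -4)
C = (9/4, 11/2)
E = (-9/4, -3/2)

1. E_x = -9/4  [line -9·x + 2·y + -69/4 = 0 ∩ |EB|² = 85/16]
2. E_y = -3/2  [line -9·x + 2·y + -69/4 = 0 ∩ |EB|² = 85/16]
   → E = (-9/4, -3/2)
3. A_x = 9  [AD · FE = 361/2 ∩ 2·signedArea(EAF) = 90]
4. A_y = -4  [AD · FE = 361/2 ∩ 2·signedArea(EAF) = 90]
   → A = (9, -4)
5. C_x = 9/4  [DE ∥ CF ∩ EF ∥ DC]
6. C_y = 11/2  [DE ∥ CF ∩ EF ∥ DC]
   → C = (9/4, 11/2)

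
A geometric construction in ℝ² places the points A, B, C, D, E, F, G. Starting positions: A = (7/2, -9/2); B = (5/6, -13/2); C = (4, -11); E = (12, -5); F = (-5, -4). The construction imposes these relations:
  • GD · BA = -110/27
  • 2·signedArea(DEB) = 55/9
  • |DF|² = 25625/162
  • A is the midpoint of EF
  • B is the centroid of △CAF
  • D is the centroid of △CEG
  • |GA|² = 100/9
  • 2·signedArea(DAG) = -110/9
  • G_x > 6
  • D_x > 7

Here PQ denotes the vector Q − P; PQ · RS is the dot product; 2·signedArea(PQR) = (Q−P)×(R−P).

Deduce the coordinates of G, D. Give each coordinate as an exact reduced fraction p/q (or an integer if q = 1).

1. D_x = 133/18  [line 3/2·x + -67/6·y + -1439/18 = 0 ∩ |DF|² = 25625/162]
2. D_y = -37/6  [line 3/2·x + -67/6·y + -1439/18 = 0 ∩ |DF|² = 25625/162]
   → D = (133/18, -37/6)
3. G_x = 37/6  [GD · BA = -110/27 ∩ D is the centroid of △CEG]
4. G_y = -5/2  [GD · BA = -110/27 ∩ D is the centroid of △CEG]
   → G = (37/6, -5/2)

D = (133/18, -37/6)
G = (37/6, -5/2)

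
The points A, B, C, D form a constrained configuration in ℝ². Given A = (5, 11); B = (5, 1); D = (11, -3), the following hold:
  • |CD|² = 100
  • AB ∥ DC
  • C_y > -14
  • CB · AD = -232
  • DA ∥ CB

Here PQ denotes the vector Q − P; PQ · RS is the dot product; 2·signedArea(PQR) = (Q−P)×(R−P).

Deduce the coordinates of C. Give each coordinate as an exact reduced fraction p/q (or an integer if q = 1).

1. C_x = 11  [DA ∥ CB ∩ AB ∥ DC]
2. C_y = -13  [DA ∥ CB ∩ AB ∥ DC]
   → C = (11, -13)

C = (11, -13)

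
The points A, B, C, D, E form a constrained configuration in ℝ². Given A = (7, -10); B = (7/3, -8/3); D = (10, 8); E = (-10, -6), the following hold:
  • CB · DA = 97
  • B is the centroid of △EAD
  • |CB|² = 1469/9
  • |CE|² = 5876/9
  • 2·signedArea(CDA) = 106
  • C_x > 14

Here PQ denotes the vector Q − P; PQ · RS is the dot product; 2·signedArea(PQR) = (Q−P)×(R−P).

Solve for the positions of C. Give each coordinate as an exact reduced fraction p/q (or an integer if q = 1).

C = (44/3, 2/3)

1. C_x = 44/3  [CB · DA = 97 ∩ 2·signedArea(CDA) = 106]
2. C_y = 2/3  [CB · DA = 97 ∩ 2·signedArea(CDA) = 106]
   → C = (44/3, 2/3)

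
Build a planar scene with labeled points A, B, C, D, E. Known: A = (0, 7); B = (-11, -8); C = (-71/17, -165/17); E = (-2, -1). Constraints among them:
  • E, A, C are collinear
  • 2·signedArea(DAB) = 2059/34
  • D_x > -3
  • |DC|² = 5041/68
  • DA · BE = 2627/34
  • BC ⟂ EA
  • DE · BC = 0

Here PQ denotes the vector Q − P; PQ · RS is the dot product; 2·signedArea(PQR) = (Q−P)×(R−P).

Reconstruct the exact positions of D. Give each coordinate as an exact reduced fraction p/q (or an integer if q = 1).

1. D_x = -71/34  [DE · BC = 0 ∩ DA · BE = 2627/34]
2. D_y = -23/17  [DE · BC = 0 ∩ DA · BE = 2627/34]
   → D = (-71/34, -23/17)

D = (-71/34, -23/17)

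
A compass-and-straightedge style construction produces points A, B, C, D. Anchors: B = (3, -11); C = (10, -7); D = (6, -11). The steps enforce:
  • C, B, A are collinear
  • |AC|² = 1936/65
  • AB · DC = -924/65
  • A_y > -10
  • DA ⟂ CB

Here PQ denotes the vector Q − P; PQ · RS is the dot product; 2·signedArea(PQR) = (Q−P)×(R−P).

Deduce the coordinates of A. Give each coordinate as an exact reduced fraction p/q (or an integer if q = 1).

1. A_x = 342/65  [C, B, A are collinear ∩ DA ⟂ CB]
2. A_y = -631/65  [C, B, A are collinear ∩ DA ⟂ CB]
   → A = (342/65, -631/65)

A = (342/65, -631/65)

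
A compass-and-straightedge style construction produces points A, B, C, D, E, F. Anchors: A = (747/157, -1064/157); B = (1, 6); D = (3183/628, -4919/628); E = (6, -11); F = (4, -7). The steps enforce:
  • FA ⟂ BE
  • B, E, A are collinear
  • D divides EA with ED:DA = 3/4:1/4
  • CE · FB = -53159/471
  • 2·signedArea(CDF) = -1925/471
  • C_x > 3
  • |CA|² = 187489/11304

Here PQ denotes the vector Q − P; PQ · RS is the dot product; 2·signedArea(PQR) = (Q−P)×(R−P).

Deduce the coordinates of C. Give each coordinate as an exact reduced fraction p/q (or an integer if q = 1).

1. C_x = 6799/1884  [CE · FB = -53159/471 ∩ 2·signedArea(CDF) = -1925/471]
2. C_y = -5407/1884  [CE · FB = -53159/471 ∩ 2·signedArea(CDF) = -1925/471]
   → C = (6799/1884, -5407/1884)

C = (6799/1884, -5407/1884)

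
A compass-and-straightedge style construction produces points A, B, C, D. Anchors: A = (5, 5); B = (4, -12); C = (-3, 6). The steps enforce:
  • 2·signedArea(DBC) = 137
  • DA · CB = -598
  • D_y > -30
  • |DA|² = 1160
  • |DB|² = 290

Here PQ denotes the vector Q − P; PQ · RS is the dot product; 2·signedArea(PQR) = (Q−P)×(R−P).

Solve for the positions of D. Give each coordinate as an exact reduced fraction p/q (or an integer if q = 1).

D = (3, -29)

1. D_x = 3  [2·signedArea(DBC) = 137 ∩ DA · CB = -598]
2. D_y = -29  [2·signedArea(DBC) = 137 ∩ DA · CB = -598]
   → D = (3, -29)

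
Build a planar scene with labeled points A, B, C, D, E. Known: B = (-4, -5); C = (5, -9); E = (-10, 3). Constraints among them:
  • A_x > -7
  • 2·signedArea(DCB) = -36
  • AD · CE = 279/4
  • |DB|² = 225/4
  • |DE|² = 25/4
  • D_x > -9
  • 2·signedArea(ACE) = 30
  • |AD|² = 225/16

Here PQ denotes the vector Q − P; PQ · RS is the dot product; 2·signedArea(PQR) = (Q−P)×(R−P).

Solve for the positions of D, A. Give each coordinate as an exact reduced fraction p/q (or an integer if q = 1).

A = (-25/4, -2)
D = (-17/2, 1)

1. D_x = -17/2  [line -4·x + -9·y + -25 = 0 ∩ |DE|² = 25/4]
2. D_y = 1  [line -4·x + -9·y + -25 = 0 ∩ |DE|² = 25/4]
   → D = (-17/2, 1)
3. A_x = -25/4  [2·signedArea(ACE) = 30 ∩ AD · CE = 279/4]
4. A_y = -2  [2·signedArea(ACE) = 30 ∩ AD · CE = 279/4]
   → A = (-25/4, -2)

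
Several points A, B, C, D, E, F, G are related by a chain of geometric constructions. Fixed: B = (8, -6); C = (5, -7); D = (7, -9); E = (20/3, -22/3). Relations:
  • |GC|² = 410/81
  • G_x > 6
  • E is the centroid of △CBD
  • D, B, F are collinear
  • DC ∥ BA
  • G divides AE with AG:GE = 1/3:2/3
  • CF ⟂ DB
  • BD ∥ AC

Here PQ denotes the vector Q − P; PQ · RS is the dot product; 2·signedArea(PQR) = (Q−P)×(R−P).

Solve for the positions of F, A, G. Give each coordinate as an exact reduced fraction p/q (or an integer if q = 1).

A = (6, -4)
F = (37/5, -39/5)
G = (56/9, -46/9)

1. F_x = 37/5  [D, B, F are collinear ∩ CF ⟂ DB]
2. F_y = -39/5  [D, B, F are collinear ∩ CF ⟂ DB]
   → F = (37/5, -39/5)
3. A_x = 6  [BD ∥ AC ∩ DC ∥ BA]
4. A_y = -4  [BD ∥ AC ∩ DC ∥ BA]
   → A = (6, -4)
5. G_x = 56/9  [G divides AE with AG:GE = 1/3:2/3]
6. G_y = -46/9  [G divides AE with AG:GE = 1/3:2/3]
   → G = (56/9, -46/9)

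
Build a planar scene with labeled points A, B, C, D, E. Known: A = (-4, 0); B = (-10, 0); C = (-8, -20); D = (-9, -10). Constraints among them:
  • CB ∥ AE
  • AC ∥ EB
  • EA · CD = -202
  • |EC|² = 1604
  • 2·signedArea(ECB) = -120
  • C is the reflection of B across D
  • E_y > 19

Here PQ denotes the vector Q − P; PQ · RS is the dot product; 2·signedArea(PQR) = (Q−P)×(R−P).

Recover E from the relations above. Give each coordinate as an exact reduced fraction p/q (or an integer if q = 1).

1. E_x = -6  [AC ∥ EB ∩ CB ∥ AE]
2. E_y = 20  [AC ∥ EB ∩ CB ∥ AE]
   → E = (-6, 20)

E = (-6, 20)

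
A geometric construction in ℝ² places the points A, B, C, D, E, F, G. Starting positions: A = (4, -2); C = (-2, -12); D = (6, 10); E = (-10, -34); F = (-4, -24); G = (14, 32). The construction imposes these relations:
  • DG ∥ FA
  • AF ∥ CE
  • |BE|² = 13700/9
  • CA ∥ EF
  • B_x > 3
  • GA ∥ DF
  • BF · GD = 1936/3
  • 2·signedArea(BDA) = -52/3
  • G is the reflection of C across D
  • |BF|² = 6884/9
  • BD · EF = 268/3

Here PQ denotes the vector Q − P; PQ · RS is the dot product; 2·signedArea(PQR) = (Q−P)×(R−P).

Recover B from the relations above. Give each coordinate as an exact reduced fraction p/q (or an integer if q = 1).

1. B_x = 10/3  [BF · GD = 1936/3 ∩ 2·signedArea(BDA) = -52/3]
2. B_y = 8/3  [BF · GD = 1936/3 ∩ 2·signedArea(BDA) = -52/3]
   → B = (10/3, 8/3)

B = (10/3, 8/3)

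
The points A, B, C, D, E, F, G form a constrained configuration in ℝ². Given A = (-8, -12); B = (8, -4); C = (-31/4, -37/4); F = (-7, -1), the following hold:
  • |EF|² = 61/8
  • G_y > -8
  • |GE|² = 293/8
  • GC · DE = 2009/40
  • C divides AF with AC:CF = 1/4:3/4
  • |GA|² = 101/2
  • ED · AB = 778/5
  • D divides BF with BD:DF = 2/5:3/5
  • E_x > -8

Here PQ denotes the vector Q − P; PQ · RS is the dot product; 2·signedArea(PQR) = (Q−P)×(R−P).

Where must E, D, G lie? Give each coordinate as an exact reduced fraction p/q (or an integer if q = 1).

1. D_x = 2  [D divides BF with BD:DF = 2/5:3/5]
2. D_y = -14/5  [D divides BF with BD:DF = 2/5:3/5]
   → D = (2, -14/5)
3. E_x = -29/4  [line -16·x + -8·y + -146 = 0 ∩ |EF|² = 61/8]
4. E_y = -15/4  [line -16·x + -8·y + -146 = 0 ∩ |EF|² = 61/8]
   → E = (-29/4, -15/4)
5. G_x = -5/2  [line 37/4·x + 19/20·y + 121/4 = 0 ∩ |GA|² = 101/2]
6. G_y = -15/2  [line 37/4·x + 19/20·y + 121/4 = 0 ∩ |GA|² = 101/2]
   → G = (-5/2, -15/2)

D = (2, -14/5)
E = (-29/4, -15/4)
G = (-5/2, -15/2)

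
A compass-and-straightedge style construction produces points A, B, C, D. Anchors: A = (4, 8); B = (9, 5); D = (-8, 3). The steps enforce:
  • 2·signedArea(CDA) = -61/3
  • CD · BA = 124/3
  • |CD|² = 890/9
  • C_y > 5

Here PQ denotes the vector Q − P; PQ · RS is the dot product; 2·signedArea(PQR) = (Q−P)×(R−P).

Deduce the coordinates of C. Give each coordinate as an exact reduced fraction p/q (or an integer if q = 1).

C = (5/3, 16/3)

1. C_x = 5/3  [2·signedArea(CDA) = -61/3 ∩ CD · BA = 124/3]
2. C_y = 16/3  [2·signedArea(CDA) = -61/3 ∩ CD · BA = 124/3]
   → C = (5/3, 16/3)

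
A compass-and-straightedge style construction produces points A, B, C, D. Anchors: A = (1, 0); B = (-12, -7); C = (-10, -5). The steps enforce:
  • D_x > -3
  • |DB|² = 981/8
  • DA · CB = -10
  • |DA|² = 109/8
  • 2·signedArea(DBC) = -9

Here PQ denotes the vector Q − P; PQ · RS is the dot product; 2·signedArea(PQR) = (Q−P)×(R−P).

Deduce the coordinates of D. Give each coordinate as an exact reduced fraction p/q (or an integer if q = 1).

1. D_x = -9/4  [2·signedArea(DBC) = -9 ∩ DA · CB = -10]
2. D_y = -7/4  [2·signedArea(DBC) = -9 ∩ DA · CB = -10]
   → D = (-9/4, -7/4)

D = (-9/4, -7/4)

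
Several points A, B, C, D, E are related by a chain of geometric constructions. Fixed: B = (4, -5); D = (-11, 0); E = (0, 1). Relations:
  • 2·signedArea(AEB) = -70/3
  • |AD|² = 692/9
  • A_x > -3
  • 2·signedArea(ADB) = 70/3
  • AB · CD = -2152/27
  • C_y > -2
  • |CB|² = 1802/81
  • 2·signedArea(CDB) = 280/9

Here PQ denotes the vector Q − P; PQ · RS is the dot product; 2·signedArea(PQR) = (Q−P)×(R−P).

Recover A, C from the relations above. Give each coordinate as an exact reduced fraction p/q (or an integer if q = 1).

A = (-7/3, -4/3)
C = (5/9, -16/9)

1. A_x = -7/3  [2·signedArea(ADB) = 70/3 ∩ 2·signedArea(AEB) = -70/3]
2. A_y = -4/3  [2·signedArea(ADB) = 70/3 ∩ 2·signedArea(AEB) = -70/3]
   → A = (-7/3, -4/3)
3. C_x = 5/9  [2·signedArea(CDB) = 280/9 ∩ AB · CD = -2152/27]
4. C_y = -16/9  [2·signedArea(CDB) = 280/9 ∩ AB · CD = -2152/27]
   → C = (5/9, -16/9)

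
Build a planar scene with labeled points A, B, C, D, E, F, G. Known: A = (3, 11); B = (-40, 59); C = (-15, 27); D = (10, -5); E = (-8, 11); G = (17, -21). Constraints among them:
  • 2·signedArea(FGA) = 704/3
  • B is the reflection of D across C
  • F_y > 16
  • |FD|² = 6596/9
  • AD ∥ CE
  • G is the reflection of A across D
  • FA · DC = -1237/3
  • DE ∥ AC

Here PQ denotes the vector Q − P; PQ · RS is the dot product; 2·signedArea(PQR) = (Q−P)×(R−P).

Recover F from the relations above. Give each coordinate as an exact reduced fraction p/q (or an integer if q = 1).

1. F_x = -20/3  [FA · DC = -1237/3 ∩ 2·signedArea(FGA) = 704/3]
2. F_y = 49/3  [FA · DC = -1237/3 ∩ 2·signedArea(FGA) = 704/3]
   → F = (-20/3, 49/3)

F = (-20/3, 49/3)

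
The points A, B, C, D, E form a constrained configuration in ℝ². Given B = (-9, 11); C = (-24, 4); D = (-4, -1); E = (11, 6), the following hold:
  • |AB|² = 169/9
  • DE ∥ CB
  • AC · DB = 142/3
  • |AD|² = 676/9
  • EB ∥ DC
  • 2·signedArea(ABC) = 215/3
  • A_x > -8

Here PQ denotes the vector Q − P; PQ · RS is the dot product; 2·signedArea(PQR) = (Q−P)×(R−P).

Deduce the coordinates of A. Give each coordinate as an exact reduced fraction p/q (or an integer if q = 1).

A = (-22/3, 7)

1. A_x = -22/3  [2·signedArea(ABC) = 215/3 ∩ AC · DB = 142/3]
2. A_y = 7  [2·signedArea(ABC) = 215/3 ∩ AC · DB = 142/3]
   → A = (-22/3, 7)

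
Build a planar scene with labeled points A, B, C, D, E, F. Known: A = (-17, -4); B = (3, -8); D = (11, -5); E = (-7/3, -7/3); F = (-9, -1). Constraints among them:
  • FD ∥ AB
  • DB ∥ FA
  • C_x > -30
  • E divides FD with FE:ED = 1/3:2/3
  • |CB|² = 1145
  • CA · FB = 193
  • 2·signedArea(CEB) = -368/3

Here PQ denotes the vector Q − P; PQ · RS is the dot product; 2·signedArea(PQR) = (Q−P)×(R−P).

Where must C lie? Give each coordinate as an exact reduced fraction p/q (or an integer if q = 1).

C = (-29, 3)

1. C_x = -29  [CA · FB = 193 ∩ 2·signedArea(CEB) = -368/3]
2. C_y = 3  [CA · FB = 193 ∩ 2·signedArea(CEB) = -368/3]
   → C = (-29, 3)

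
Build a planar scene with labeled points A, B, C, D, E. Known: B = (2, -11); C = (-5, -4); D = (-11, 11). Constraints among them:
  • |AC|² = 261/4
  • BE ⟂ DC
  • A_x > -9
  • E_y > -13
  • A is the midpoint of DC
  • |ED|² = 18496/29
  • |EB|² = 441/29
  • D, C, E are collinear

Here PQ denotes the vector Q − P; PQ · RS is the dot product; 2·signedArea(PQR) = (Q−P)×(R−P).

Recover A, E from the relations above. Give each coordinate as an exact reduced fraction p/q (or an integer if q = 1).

1. A_x = -8  [A is the midpoint of DC]
2. A_y = 7/2  [A is the midpoint of DC]
   → A = (-8, 7/2)
3. E_x = -47/29  [D, C, E are collinear ∩ BE ⟂ DC]
4. E_y = -361/29  [D, C, E are collinear ∩ BE ⟂ DC]
   → E = (-47/29, -361/29)

A = (-8, 7/2)
E = (-47/29, -361/29)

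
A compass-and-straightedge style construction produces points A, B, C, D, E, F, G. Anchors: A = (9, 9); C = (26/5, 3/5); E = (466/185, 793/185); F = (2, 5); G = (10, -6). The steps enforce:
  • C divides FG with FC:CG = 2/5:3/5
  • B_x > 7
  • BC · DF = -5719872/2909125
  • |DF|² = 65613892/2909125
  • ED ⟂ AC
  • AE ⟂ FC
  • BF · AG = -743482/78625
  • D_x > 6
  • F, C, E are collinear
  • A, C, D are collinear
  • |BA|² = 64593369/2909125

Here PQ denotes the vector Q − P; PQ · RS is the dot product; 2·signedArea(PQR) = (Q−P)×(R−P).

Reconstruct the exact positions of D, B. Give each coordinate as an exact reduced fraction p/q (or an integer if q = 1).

B = (554922/78625, 370071/78625)
D = (481886/78625, 208623/78625)

1. D_x = 481886/78625  [A, C, D are collinear ∩ ED ⟂ AC]
2. D_y = 208623/78625  [A, C, D are collinear ∩ ED ⟂ AC]
   → D = (481886/78625, 208623/78625)
3. B_x = 554922/78625  [BF · AG = -743482/78625 ∩ BC · DF = -5719872/2909125]
4. B_y = 370071/78625  [BF · AG = -743482/78625 ∩ BC · DF = -5719872/2909125]
   → B = (554922/78625, 370071/78625)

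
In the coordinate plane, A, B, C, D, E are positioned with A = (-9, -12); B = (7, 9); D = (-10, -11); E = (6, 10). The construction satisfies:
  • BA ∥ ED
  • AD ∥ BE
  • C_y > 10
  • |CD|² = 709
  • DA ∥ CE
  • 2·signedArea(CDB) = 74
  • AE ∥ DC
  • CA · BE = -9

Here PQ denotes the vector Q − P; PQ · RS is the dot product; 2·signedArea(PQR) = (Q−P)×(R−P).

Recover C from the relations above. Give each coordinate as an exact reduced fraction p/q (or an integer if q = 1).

1. C_x = 5  [DA ∥ CE ∩ AE ∥ DC]
2. C_y = 11  [DA ∥ CE ∩ AE ∥ DC]
   → C = (5, 11)

C = (5, 11)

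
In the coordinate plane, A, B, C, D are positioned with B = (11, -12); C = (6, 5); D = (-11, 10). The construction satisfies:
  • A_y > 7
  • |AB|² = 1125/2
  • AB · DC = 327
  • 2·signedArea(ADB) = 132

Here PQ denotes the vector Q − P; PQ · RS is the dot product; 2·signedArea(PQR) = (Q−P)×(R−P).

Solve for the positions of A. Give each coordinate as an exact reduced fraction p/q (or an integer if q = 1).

1. A_x = -5/2  [AB · DC = 327 ∩ 2·signedArea(ADB) = 132]
2. A_y = 15/2  [AB · DC = 327 ∩ 2·signedArea(ADB) = 132]
   → A = (-5/2, 15/2)

A = (-5/2, 15/2)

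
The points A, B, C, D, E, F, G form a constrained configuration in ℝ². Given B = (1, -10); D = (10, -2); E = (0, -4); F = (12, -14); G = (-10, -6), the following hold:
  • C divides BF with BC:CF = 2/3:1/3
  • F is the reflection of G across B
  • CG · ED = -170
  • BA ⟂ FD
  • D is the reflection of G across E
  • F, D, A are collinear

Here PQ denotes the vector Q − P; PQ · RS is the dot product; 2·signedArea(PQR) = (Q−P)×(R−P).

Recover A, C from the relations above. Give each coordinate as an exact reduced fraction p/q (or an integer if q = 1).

A = (409/37, -308/37)
C = (25/3, -38/3)

1. A_x = 409/37  [F, D, A are collinear ∩ BA ⟂ FD]
2. A_y = -308/37  [F, D, A are collinear ∩ BA ⟂ FD]
   → A = (409/37, -308/37)
3. C_x = 25/3  [C divides BF with BC:CF = 2/3:1/3]
4. C_y = -38/3  [C divides BF with BC:CF = 2/3:1/3]
   → C = (25/3, -38/3)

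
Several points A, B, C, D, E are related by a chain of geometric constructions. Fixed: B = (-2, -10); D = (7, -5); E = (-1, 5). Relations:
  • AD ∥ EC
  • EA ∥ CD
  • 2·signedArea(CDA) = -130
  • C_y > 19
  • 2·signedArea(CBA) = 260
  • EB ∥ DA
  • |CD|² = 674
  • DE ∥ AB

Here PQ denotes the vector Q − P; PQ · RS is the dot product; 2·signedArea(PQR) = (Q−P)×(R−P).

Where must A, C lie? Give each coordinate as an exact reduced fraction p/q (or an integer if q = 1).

1. A_x = 6  [DE ∥ AB ∩ EB ∥ DA]
2. A_y = -20  [DE ∥ AB ∩ EB ∥ DA]
   → A = (6, -20)
3. C_x = 0  [EA ∥ CD ∩ AD ∥ EC]
4. C_y = 20  [EA ∥ CD ∩ AD ∥ EC]
   → C = (0, 20)

A = (6, -20)
C = (0, 20)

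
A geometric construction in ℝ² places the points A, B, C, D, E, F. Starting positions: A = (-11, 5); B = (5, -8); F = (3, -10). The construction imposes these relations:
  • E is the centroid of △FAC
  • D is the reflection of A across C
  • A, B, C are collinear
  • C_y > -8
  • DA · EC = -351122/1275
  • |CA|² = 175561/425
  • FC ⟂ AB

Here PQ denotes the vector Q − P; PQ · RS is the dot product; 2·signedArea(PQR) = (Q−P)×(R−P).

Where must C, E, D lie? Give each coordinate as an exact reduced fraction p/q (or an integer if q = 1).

1. C_x = 2029/425  [A, B, C are collinear ∩ FC ⟂ AB]
2. C_y = -3322/425  [A, B, C are collinear ∩ FC ⟂ AB]
   → C = (2029/425, -3322/425)
3. E_x = -457/425  [E is the centroid of △FAC]
4. E_y = -5447/1275  [E is the centroid of △FAC]
   → E = (-457/425, -5447/1275)
5. D_x = 8733/425  [D is the reflection of A across C]
6. D_y = -8769/425  [D is the reflection of A across C]
   → D = (8733/425, -8769/425)

C = (2029/425, -3322/425)
D = (8733/425, -8769/425)
E = (-457/425, -5447/1275)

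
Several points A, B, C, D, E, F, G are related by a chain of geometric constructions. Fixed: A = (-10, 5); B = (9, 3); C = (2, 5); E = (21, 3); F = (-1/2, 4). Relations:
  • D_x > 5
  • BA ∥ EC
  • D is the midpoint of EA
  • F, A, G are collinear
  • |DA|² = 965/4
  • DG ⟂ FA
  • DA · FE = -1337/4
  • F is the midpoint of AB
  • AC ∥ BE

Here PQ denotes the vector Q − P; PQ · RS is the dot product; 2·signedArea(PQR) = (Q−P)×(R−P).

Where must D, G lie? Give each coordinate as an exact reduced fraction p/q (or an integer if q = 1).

D = (11/2, 4)
G = (3967/730, 1232/365)

1. D_x = 11/2  [D is the midpoint of EA]
2. D_y = 4  [D is the midpoint of EA]
   → D = (11/2, 4)
3. G_x = 3967/730  [F, A, G are collinear ∩ DG ⟂ FA]
4. G_y = 1232/365  [F, A, G are collinear ∩ DG ⟂ FA]
   → G = (3967/730, 1232/365)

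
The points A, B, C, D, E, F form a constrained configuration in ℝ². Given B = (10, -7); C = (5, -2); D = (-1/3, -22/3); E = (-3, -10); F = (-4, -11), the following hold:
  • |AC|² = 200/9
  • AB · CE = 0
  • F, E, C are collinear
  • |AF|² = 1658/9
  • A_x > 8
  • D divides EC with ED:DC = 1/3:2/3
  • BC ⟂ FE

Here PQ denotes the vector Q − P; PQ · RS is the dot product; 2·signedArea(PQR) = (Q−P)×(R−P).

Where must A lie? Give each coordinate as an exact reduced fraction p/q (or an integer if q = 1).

A = (25/3, -16/3)

1. A_x = 25/3  [line 8·x + 8·y + -24 = 0 ∩ |AF|² = 1658/9]
2. A_y = -16/3  [line 8·x + 8·y + -24 = 0 ∩ |AF|² = 1658/9]
   → A = (25/3, -16/3)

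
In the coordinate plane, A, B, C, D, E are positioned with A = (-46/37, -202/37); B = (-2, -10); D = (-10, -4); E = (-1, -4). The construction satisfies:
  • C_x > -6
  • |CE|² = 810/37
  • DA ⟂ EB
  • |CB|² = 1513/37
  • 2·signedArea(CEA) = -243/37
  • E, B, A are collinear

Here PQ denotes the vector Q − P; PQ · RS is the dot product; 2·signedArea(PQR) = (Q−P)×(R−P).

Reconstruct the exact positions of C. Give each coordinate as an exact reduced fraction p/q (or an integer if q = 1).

1. C_x = -208/37  [line 54/37·x + -9/37·y + 261/37 = 0 ∩ |CB|² = 1513/37]
2. C_y = -175/37  [line 54/37·x + -9/37·y + 261/37 = 0 ∩ |CB|² = 1513/37]
   → C = (-208/37, -175/37)

C = (-208/37, -175/37)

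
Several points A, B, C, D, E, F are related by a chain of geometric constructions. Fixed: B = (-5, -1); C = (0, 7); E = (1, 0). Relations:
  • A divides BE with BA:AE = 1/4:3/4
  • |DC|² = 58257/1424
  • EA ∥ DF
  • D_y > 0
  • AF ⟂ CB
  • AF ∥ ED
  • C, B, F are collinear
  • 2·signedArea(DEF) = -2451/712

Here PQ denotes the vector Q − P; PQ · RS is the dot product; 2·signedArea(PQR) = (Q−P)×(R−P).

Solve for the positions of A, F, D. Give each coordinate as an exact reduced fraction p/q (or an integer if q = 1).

A = (-7/2, -3/4)
D = (3/89, 215/356)
F = (-795/178, -13/89)

1. A_x = -7/2  [A divides BE with BA:AE = 1/4:3/4]
2. A_y = -3/4  [A divides BE with BA:AE = 1/4:3/4]
   → A = (-7/2, -3/4)
3. F_x = -795/178  [C, B, F are collinear ∩ AF ⟂ CB]
4. F_y = -13/89  [C, B, F are collinear ∩ AF ⟂ CB]
   → F = (-795/178, -13/89)
5. D_x = 3/89  [EA ∥ DF ∩ AF ∥ ED]
6. D_y = 215/356  [EA ∥ DF ∩ AF ∥ ED]
   → D = (3/89, 215/356)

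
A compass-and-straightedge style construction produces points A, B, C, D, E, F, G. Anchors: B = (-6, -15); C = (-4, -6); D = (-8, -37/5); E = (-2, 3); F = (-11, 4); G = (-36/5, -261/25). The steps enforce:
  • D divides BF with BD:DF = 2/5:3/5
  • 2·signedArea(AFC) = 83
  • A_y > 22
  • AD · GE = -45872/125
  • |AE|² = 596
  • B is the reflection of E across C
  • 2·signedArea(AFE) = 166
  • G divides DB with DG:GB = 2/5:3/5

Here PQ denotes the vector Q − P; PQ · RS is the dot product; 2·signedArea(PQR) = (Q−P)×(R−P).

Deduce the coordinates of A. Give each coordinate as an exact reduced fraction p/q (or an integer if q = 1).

1. A_x = -16  [2·signedArea(AFE) = 166 ∩ AD · GE = -45872/125]
2. A_y = 23  [2·signedArea(AFE) = 166 ∩ AD · GE = -45872/125]
   → A = (-16, 23)

A = (-16, 23)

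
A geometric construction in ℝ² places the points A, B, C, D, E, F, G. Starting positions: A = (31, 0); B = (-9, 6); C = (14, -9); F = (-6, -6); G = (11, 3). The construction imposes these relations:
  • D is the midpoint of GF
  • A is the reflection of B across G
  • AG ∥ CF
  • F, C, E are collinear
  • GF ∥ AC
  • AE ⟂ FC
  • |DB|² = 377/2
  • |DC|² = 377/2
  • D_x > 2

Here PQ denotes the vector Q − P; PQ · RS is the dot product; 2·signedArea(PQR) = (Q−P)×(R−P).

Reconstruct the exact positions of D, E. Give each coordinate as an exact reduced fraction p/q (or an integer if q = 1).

1. D_x = 5/2  [D is the midpoint of GF]
2. D_y = -3/2  [D is the midpoint of GF]
   → D = (5/2, -3/2)
3. E_x = 11986/409  [F, C, E are collinear ∩ AE ⟂ FC]
4. E_y = -4620/409  [F, C, E are collinear ∩ AE ⟂ FC]
   → E = (11986/409, -4620/409)

D = (5/2, -3/2)
E = (11986/409, -4620/409)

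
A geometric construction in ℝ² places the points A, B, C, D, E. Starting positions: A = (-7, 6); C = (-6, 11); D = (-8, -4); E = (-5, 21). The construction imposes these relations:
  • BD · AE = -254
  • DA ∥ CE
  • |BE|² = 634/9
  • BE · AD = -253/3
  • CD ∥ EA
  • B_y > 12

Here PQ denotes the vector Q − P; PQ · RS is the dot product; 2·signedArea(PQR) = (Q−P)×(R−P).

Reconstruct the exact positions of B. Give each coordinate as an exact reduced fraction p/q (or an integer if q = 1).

1. B_x = -6  [BE · AD = -253/3 ∩ BD · AE = -254]
2. B_y = 38/3  [BE · AD = -253/3 ∩ BD · AE = -254]
   → B = (-6, 38/3)

B = (-6, 38/3)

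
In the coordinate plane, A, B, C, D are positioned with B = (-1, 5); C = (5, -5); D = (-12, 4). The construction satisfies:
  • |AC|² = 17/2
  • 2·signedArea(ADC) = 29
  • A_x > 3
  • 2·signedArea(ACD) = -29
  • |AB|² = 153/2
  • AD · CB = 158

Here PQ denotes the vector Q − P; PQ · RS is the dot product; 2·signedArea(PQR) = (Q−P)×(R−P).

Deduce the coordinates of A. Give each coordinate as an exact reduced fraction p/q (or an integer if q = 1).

1. A_x = 7/2  [2·signedArea(ACD) = -29 ∩ AD · CB = 158]
2. A_y = -5/2  [2·signedArea(ACD) = -29 ∩ AD · CB = 158]
   → A = (7/2, -5/2)

A = (7/2, -5/2)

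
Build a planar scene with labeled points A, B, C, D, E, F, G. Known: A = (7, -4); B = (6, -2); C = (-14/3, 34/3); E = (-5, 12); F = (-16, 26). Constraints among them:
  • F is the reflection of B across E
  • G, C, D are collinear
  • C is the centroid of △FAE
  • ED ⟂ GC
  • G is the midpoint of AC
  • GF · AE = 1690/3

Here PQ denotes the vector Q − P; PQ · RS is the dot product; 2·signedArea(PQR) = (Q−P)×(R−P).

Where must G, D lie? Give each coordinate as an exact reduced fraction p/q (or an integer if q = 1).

1. G_x = 7/6  [G is the midpoint of AC]
2. G_y = 11/3  [G is the midpoint of AC]
   → G = (7/6, 11/3)
3. D_x = -17073/3341  [G, C, D are collinear ∩ ED ⟂ GC]
4. D_y = 39812/3341  [G, C, D are collinear ∩ ED ⟂ GC]
   → D = (-17073/3341, 39812/3341)

D = (-17073/3341, 39812/3341)
G = (7/6, 11/3)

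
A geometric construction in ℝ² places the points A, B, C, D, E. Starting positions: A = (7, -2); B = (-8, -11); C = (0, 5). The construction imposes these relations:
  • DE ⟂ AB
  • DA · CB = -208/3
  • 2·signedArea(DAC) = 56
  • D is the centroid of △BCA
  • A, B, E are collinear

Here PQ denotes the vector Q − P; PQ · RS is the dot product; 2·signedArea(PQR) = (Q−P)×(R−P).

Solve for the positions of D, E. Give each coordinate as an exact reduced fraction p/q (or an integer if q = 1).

1. D_x = -1/3  [D is the centroid of △BCA]
2. D_y = -8/3  [D is the centroid of △BCA]
   → D = (-1/3, -8/3)
3. E_x = 67/51  [A, B, E are collinear ∩ DE ⟂ AB]
4. E_y = -92/17  [A, B, E are collinear ∩ DE ⟂ AB]
   → E = (67/51, -92/17)

D = (-1/3, -8/3)
E = (67/51, -92/17)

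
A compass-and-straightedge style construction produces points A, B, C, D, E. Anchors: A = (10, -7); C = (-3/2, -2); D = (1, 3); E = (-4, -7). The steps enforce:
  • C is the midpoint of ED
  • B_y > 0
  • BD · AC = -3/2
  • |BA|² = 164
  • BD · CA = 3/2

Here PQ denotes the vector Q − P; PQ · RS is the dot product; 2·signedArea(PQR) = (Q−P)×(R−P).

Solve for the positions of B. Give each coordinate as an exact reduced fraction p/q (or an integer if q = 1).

1. B_x = 0  [line 23/2·x + -5·y + 5 = 0 ∩ |BA|² = 164]
2. B_y = 1  [line 23/2·x + -5·y + 5 = 0 ∩ |BA|² = 164]
   → B = (0, 1)

B = (0, 1)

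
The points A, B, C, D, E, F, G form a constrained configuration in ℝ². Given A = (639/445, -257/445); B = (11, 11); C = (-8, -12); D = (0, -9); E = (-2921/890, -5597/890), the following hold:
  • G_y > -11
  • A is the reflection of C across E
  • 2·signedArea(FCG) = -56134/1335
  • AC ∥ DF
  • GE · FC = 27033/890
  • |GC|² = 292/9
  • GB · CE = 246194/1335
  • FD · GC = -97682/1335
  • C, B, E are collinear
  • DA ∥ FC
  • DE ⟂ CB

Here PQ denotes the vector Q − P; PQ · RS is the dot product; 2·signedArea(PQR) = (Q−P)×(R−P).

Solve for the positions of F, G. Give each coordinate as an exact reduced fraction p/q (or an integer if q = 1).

1. F_x = -4199/445  [DA ∥ FC ∩ AC ∥ DF]
2. F_y = -9088/445  [DA ∥ FC ∩ AC ∥ DF]
   → F = (-4199/445, -9088/445)
3. G_x = -8/3  [GB · CE = 246194/1335 ∩ 2·signedArea(FCG) = -56134/1335]
4. G_y = -10  [GB · CE = 246194/1335 ∩ 2·signedArea(FCG) = -56134/1335]
   → G = (-8/3, -10)

F = (-4199/445, -9088/445)
G = (-8/3, -10)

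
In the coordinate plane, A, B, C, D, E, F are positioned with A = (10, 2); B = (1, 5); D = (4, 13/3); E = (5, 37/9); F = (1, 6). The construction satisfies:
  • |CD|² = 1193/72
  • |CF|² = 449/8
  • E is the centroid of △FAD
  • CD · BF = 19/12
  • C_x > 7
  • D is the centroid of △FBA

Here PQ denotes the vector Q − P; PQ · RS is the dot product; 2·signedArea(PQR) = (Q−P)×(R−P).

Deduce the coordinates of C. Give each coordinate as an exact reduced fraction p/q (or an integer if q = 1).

1. C_y = 11/4  [CD · BF = 19/12]
2. C_x = 31/4  [|CD|² = 1193/72]
   → C = (31/4, 11/4)

C = (31/4, 11/4)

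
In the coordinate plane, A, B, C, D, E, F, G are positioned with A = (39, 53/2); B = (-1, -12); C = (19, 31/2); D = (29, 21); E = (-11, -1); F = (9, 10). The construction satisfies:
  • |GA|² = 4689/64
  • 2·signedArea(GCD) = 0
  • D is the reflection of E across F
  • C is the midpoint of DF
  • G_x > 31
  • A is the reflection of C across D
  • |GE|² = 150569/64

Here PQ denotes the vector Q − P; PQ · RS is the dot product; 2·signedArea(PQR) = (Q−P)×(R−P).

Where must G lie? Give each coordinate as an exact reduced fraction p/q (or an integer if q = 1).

1. G_x = 63/2  [line -11/2·x + 10·y + -101/2 = 0 ∩ |GE|² = 150569/64]
2. G_y = 179/8  [line -11/2·x + 10·y + -101/2 = 0 ∩ |GE|² = 150569/64]
   → G = (63/2, 179/8)

G = (63/2, 179/8)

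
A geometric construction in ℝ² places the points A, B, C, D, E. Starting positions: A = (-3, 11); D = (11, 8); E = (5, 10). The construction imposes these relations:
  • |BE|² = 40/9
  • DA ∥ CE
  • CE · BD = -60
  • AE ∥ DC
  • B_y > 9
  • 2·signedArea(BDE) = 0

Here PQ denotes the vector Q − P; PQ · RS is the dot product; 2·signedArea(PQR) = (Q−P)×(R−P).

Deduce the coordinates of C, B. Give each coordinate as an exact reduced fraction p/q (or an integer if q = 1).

1. C_x = 19  [DA ∥ CE ∩ AE ∥ DC]
2. C_y = 7  [DA ∥ CE ∩ AE ∥ DC]
   → C = (19, 7)
3. B_x = 7  [2·signedArea(BDE) = 0 ∩ CE · BD = -60]
4. B_y = 28/3  [2·signedArea(BDE) = 0 ∩ CE · BD = -60]
   → B = (7, 28/3)

B = (7, 28/3)
C = (19, 7)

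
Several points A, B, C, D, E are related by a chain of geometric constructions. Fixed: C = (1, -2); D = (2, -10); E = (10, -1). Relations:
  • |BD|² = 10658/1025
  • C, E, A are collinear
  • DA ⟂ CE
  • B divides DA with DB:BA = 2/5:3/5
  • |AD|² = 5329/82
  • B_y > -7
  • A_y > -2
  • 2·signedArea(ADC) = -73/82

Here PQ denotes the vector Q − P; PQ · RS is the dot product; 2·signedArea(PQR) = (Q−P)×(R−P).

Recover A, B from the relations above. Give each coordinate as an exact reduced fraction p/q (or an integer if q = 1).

A = (91/82, -163/82)
B = (337/205, -1393/205)

1. A_x = 91/82  [C, E, A are collinear ∩ DA ⟂ CE]
2. A_y = -163/82  [C, E, A are collinear ∩ DA ⟂ CE]
   → A = (91/82, -163/82)
3. B_x = 337/205  [B divides DA with DB:BA = 2/5:3/5]
4. B_y = -1393/205  [B divides DA with DB:BA = 2/5:3/5]
   → B = (337/205, -1393/205)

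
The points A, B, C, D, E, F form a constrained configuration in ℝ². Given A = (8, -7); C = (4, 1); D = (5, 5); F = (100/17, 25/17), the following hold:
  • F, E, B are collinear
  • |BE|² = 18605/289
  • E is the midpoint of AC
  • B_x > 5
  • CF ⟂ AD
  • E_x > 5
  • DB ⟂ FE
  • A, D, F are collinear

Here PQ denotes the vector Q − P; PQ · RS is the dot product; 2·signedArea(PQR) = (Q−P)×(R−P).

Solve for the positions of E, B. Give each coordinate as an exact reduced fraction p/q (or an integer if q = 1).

B = (1673/289, 1451/289)
E = (6, -3)

1. E_x = 6  [E is the midpoint of AC]
2. E_y = -3  [E is the midpoint of AC]
   → E = (6, -3)
3. B_x = 1673/289  [F, E, B are collinear ∩ DB ⟂ FE]
4. B_y = 1451/289  [F, E, B are collinear ∩ DB ⟂ FE]
   → B = (1673/289, 1451/289)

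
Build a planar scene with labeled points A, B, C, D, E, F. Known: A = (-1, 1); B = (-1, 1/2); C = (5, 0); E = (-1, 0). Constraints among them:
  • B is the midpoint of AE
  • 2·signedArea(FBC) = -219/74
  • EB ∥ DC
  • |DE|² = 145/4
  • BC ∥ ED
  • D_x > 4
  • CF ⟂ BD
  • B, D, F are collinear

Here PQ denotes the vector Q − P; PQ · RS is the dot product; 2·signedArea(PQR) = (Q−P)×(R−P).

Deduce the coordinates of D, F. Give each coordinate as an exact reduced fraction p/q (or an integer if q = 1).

D = (5, -1/2)
F = (182/37, -18/37)

1. D_x = 5  [EB ∥ DC ∩ BC ∥ ED]
2. D_y = -1/2  [EB ∥ DC ∩ BC ∥ ED]
   → D = (5, -1/2)
3. F_x = 182/37  [B, D, F are collinear ∩ CF ⟂ BD]
4. F_y = -18/37  [B, D, F are collinear ∩ CF ⟂ BD]
   → F = (182/37, -18/37)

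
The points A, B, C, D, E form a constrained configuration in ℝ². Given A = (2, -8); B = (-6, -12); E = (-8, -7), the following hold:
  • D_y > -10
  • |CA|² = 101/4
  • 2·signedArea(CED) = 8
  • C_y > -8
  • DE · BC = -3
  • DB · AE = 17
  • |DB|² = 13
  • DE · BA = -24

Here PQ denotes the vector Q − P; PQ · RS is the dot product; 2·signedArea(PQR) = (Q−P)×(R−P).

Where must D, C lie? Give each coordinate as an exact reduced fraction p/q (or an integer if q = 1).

C = (-3, -15/2)
D = (-4, -9)

1. D_x = -4  [DB · AE = 17 ∩ DE · BA = -24]
2. D_y = -9  [DB · AE = 17 ∩ DE · BA = -24]
   → D = (-4, -9)
3. C_x = -3  [2·signedArea(CED) = 8 ∩ DE · BC = -3]
4. C_y = -15/2  [2·signedArea(CED) = 8 ∩ DE · BC = -3]
   → C = (-3, -15/2)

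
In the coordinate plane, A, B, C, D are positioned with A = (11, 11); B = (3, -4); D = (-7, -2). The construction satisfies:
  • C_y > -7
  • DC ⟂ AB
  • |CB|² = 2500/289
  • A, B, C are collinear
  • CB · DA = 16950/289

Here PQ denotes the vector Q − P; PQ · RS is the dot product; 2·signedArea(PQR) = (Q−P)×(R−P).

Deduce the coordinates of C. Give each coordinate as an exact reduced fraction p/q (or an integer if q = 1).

1. C_x = 467/289  [A, B, C are collinear ∩ DC ⟂ AB]
2. C_y = -1906/289  [A, B, C are collinear ∩ DC ⟂ AB]
   → C = (467/289, -1906/289)

C = (467/289, -1906/289)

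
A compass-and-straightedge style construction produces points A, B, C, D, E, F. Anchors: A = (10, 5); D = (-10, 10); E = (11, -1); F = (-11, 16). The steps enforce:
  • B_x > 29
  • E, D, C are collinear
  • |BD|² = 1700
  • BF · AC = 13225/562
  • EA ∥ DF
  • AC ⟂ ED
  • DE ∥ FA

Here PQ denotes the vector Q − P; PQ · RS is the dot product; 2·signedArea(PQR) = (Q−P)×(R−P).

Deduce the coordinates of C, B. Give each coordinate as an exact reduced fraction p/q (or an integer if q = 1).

1. C_x = 4355/562  [E, D, C are collinear ∩ AC ⟂ ED]
2. C_y = 395/562  [E, D, C are collinear ∩ AC ⟂ ED]
   → C = (4355/562, 395/562)
3. B_x = 30  [line 1265/562·x + 2415/562·y + -18975/281 = 0 ∩ |BD|² = 1700]
4. B_y = 0  [line 1265/562·x + 2415/562·y + -18975/281 = 0 ∩ |BD|² = 1700]
   → B = (30, 0)

B = (30, 0)
C = (4355/562, 395/562)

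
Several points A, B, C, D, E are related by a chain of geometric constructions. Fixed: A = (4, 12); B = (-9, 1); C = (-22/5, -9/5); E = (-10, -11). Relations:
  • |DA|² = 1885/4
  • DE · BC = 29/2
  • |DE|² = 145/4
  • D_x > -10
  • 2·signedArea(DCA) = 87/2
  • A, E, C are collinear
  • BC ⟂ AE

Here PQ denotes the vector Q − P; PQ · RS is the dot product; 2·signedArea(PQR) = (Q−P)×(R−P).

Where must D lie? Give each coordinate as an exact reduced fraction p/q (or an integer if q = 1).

D = (-19/2, -5)

1. D_x = -19/2  [line -69/5·x + 42/5·y + -891/10 = 0 ∩ |DE|² = 145/4]
2. D_y = -5  [line -69/5·x + 42/5·y + -891/10 = 0 ∩ |DE|² = 145/4]
   → D = (-19/2, -5)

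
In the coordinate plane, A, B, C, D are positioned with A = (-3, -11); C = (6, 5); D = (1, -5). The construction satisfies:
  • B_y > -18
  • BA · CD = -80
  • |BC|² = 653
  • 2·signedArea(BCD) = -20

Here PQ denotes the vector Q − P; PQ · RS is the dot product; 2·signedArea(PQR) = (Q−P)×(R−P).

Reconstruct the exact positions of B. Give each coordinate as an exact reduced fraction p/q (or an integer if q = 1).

B = (-7, -17)

1. B_x = -7  [2·signedArea(BCD) = -20 ∩ BA · CD = -80]
2. B_y = -17  [2·signedArea(BCD) = -20 ∩ BA · CD = -80]
   → B = (-7, -17)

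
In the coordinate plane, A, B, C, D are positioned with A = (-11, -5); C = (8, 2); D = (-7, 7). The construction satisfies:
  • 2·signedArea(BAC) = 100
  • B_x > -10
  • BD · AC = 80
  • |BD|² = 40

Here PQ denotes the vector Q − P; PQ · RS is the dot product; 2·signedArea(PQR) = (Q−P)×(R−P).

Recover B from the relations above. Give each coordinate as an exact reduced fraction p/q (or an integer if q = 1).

1. B_x = -9  [BD · AC = 80 ∩ 2·signedArea(BAC) = 100]
2. B_y = 1  [BD · AC = 80 ∩ 2·signedArea(BAC) = 100]
   → B = (-9, 1)

B = (-9, 1)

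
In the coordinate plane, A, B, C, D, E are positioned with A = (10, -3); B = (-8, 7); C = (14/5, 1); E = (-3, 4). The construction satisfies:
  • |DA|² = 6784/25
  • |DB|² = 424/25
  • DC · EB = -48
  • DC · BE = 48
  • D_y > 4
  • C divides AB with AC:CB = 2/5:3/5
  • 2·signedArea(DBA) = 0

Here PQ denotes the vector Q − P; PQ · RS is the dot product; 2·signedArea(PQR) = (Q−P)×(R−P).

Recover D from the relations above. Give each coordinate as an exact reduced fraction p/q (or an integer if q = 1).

D = (-22/5, 5)

1. D_x = -22/5  [2·signedArea(DBA) = 0 ∩ DC · BE = 48]
2. D_y = 5  [2·signedArea(DBA) = 0 ∩ DC · BE = 48]
   → D = (-22/5, 5)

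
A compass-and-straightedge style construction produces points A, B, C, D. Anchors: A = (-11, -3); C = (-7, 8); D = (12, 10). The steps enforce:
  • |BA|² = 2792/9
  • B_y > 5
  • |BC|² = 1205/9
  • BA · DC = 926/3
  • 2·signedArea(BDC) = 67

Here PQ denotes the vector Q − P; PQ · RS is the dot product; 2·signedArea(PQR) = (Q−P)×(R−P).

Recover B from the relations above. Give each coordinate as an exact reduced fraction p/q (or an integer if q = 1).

1. B_x = 13/3  [2·signedArea(BDC) = 67 ∩ BA · DC = 926/3]
2. B_y = 17/3  [2·signedArea(BDC) = 67 ∩ BA · DC = 926/3]
   → B = (13/3, 17/3)

B = (13/3, 17/3)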